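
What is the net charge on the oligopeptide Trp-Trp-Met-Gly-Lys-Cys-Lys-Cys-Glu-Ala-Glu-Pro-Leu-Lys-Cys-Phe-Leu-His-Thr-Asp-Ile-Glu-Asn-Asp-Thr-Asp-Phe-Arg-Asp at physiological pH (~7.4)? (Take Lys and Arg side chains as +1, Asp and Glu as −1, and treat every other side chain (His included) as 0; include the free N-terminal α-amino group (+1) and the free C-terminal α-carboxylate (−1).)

Positive (K, R): Lys5, Lys7, Lys14, Arg28 → +4.
Negative (D, E): Glu9, Glu11, Asp20, Glu22, Asp24, Asp26, Asp29 → −7.
The N-terminus (+1) and C-terminus (−1) cancel.
Net charge = (+4) + (−7) = −3.

-3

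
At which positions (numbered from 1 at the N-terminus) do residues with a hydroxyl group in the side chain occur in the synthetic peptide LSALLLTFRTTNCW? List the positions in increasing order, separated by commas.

S, T, and Y are the three residues with a side-chain hydroxyl.
Matching residues: S2, T7, T10, T11.

2, 7, 10, 11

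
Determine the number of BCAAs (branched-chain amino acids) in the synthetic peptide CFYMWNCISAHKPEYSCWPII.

3

V, L, and I make up the branched-chain aliphatic group.
Matching residues: I8, I20, I21.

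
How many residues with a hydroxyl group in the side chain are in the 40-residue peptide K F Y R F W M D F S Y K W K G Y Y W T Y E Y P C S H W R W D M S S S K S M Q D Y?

14

The –OH-bearing residues are Ser, Thr (aliphatic alcohols), and Tyr (phenol).
Matching residues: Y3, S10, Y11, Y16, Y17, T19, Y20, Y22, S25, S32, S33, S34, S36, Y40.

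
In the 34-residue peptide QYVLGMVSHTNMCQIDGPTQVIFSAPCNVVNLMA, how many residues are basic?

The basic amino acids are Lys (K), Arg (R), and His (H).
Matching residues: H9.

1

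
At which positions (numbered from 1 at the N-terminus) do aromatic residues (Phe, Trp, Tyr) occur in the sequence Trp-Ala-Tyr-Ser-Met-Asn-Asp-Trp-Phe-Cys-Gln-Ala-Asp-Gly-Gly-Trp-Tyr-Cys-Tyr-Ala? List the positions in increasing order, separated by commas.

1, 3, 8, 9, 16, 17, 19

Matching residues: Trp1, Tyr3, Trp8, Phe9, Trp16, Tyr17, Tyr19.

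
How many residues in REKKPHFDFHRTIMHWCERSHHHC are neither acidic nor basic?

10

Acidic: D, E. Basic: K, R, H. All other residues are neither.
Matching residues: P5, F7, F9, T12, I13, M14, W16, C17, S20, C24.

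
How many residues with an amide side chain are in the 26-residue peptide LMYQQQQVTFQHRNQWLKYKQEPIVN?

9

Only N (asparagine) and Q (glutamine) carry a side-chain carboxamide.
Matching residues: Q4, Q5, Q6, Q7, Q11, N14, Q15, Q21, N26.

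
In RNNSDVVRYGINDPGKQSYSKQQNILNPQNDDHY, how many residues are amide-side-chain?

10

The amide-side-chain residues are Asn (N) and Gln (Q).
Matching residues: N2, N3, N12, Q17, Q22, Q23, N24, N27, Q29, N30.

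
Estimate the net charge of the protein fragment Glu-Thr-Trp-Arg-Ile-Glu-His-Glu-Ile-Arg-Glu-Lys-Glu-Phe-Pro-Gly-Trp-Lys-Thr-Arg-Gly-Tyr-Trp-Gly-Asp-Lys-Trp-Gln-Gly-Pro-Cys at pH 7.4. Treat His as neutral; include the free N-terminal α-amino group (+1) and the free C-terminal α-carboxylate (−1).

At pH ~7.4 the Lys and Arg side chains are protonated (+1), the Asp and Glu side chains are deprotonated (−1), and with His taken as neutral all other side chains carry no charge.
Positive (K, R): Arg4, Arg10, Lys12, Lys18, Arg20, Lys26 → +6.
Negative (D, E): Glu1, Glu6, Glu8, Glu11, Glu13, Asp25 → −6.
The N-terminus (+1) and C-terminus (−1) cancel.
Net charge = (+6) + (−6) = 0.

0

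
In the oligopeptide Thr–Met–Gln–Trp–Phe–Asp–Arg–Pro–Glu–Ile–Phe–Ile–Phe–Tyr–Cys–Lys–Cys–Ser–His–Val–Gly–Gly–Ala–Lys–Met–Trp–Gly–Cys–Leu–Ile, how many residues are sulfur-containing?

Cysteine (C, thiol) and methionine (M, thioether) are the two sulfur-containing amino acids.
Matching residues: Met2, Cys15, Cys17, Met25, Cys28.

5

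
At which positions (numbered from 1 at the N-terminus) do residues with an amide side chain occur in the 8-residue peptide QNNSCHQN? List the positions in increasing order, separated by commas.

The amide-side-chain residues are Asn (N) and Gln (Q).
Matching residues: Q1, N2, N3, Q7, N8.

1, 2, 3, 7, 8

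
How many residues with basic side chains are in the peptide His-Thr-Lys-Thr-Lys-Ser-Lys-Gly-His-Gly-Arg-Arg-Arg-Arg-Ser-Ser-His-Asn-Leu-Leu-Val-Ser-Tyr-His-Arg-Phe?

The basic amino acids are Lys (K), Arg (R), and His (H).
Matching residues: His1, Lys3, Lys5, Lys7, His9, Arg11, Arg12, Arg13, Arg14, His17, His24, Arg25.

12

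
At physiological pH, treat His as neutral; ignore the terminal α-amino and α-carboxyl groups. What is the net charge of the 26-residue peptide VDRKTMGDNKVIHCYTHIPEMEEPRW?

-1

The side chains ionized at physiological pH are Lys/Arg (+1) and Asp/Glu (−1); with His treated as neutral, nothing else contributes.
Positive (K, R): R3, K4, K10, R25 → +4.
Negative (D, E): D2, D8, E20, E22, E23 → −5.
Net charge = (+4) + (−5) = −1.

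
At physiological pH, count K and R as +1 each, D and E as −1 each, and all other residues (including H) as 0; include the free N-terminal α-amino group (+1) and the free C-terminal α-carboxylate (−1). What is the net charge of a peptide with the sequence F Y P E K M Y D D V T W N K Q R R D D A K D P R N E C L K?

Positive (K, R): K5, K14, R16, R17, K21, R24, K29 → +7.
Negative (D, E): E4, D8, D9, D18, D19, D22, E26 → −7.
The N-terminus (+1) and C-terminus (−1) cancel.
Net charge = (+7) + (−7) = 0.

0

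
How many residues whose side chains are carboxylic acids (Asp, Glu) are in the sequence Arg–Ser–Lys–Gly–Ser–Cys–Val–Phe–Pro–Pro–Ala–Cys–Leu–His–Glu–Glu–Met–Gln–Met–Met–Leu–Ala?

Matching residues: Glu15, Glu16.

2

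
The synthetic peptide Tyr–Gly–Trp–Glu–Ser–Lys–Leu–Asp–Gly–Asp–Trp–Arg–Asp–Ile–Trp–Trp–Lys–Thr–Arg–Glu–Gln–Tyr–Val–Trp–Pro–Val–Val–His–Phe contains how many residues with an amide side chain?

1

Only N (asparagine) and Q (glutamine) carry a side-chain carboxamide.
Matching residues: Gln21.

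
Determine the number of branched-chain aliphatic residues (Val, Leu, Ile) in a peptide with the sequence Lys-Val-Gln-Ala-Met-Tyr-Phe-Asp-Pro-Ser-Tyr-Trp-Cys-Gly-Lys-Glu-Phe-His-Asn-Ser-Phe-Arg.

Matching residues: Val2.

1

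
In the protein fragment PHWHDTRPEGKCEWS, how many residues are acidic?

The acidic residues are Asp (D) and Glu (E), whose side chains end in a carboxylate group.
Matching residues: D5, E9, E13.

3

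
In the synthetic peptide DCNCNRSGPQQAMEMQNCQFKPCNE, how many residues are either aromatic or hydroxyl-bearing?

2

Aromatic: F, W, Y. Hydroxyl-bearing: S, T, Y.
Aromatic residues here: F20 (1).
Hydroxyl-bearing residues here: S7 (1).
(Y belongs to both groups, but none appear in this sequence.) Total = 1 + 1 = 2.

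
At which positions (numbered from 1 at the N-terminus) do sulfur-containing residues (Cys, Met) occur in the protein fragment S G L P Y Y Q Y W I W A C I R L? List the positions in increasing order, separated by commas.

13

Matching residues: C13.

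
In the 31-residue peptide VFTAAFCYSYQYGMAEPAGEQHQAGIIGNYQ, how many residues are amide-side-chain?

5

The amide-side-chain residues are Asn (N) and Gln (Q).
Matching residues: Q11, Q21, Q23, N29, Q31.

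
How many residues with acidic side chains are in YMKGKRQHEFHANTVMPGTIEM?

2

Only D (aspartate) and E (glutamate) carry a side-chain carboxylic acid.
Matching residues: E9, E21.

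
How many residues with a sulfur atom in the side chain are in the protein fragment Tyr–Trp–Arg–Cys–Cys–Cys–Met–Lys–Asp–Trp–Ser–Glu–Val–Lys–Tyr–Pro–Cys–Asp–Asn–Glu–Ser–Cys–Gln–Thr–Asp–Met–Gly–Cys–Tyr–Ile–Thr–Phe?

8

Cysteine (C, thiol) and methionine (M, thioether) are the two sulfur-containing amino acids.
Matching residues: Cys4, Cys5, Cys6, Met7, Cys17, Cys22, Met26, Cys28.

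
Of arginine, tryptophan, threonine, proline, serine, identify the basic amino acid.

The basic amino acids are Lys (K), Arg (R), and His (H).
Of the listed options, only arginine belongs to this group.

arginine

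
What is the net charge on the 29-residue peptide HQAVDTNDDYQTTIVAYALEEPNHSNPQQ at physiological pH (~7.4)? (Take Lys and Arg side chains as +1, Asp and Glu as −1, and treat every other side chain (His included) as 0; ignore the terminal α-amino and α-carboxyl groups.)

-5

Positive (K, R): none → +0.
Negative (D, E): D5, D8, D9, E20, E21 → −5.
Net charge = (+0) + (−5) = −5.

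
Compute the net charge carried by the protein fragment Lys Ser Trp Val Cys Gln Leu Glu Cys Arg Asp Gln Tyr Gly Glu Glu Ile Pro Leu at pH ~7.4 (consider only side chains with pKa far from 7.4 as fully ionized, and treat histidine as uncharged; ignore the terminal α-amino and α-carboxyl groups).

-2

At pH ~7.4 the Lys and Arg side chains are protonated (+1), the Asp and Glu side chains are deprotonated (−1), and with His taken as neutral all other side chains carry no charge.
Positive (K, R): Lys1, Arg10 → +2.
Negative (D, E): Glu8, Asp11, Glu15, Glu16 → −4.
Net charge = (+2) + (−4) = −2.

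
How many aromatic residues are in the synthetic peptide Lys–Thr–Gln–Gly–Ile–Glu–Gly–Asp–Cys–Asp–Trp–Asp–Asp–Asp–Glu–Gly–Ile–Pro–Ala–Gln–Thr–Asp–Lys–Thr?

F, W, and Y each carry an aromatic ring on the side chain.
Matching residues: Trp11.

1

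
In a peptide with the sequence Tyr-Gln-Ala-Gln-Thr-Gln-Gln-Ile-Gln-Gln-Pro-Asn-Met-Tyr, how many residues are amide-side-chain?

7

The amide-side-chain residues are Asn (N) and Gln (Q).
Matching residues: Gln2, Gln4, Gln6, Gln7, Gln9, Gln10, Asn12.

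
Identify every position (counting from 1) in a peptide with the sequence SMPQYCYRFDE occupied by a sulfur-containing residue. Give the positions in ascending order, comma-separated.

2, 6

Matching residues: M2, C6.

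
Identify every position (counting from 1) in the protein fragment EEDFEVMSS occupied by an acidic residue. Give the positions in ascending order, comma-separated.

Matching residues: E1, E2, D3, E5.

1, 2, 3, 5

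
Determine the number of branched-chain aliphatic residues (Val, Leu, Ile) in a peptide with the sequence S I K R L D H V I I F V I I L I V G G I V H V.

Matching residues: I2, L5, V8, I9, I10, V12, I13, I14, L15, I16, V17, I20, V21, V23.

14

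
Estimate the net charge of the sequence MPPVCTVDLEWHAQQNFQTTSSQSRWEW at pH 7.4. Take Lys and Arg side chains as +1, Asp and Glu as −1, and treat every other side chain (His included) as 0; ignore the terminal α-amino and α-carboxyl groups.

-2

Positive (K, R): R25 → +1.
Negative (D, E): D8, E10, E27 → −3.
Net charge = (+1) + (−3) = −2.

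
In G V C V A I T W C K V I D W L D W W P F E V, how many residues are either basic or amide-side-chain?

1

Basic: H, K, R. Amide-side-chain: N, Q.
Basic residues here: K10 (1).
Amide-side-chain residues here: none (0).
The two groups share no amino acid, so total = 1 + 0 = 1.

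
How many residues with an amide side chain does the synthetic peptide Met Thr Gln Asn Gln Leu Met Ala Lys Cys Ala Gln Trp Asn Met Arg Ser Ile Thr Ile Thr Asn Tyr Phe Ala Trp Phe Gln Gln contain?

8

Asparagine (N) and glutamine (Q) have uncharged amide side chains.
Matching residues: Gln3, Asn4, Gln5, Gln12, Asn14, Asn22, Gln28, Gln29.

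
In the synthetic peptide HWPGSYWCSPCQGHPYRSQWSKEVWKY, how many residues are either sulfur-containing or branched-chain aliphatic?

Sulfur-containing: C, M. Branched-chain aliphatic: I, L, V.
Sulfur-containing residues here: C8, C11 (2).
Branched-chain aliphatic residues here: V24 (1).
The two groups share no amino acid, so total = 2 + 1 = 3.

3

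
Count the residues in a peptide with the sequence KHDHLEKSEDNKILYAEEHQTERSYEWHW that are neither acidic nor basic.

Acidic: D, E. Basic: K, R, H. All other residues are neither.
Matching residues: L5, S8, N11, I13, L14, Y15, A16, Q20, T21, S24, Y25, W27, W29.

13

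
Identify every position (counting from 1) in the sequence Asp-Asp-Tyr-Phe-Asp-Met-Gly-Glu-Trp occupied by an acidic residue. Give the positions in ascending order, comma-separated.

The acidic residues are Asp (D) and Glu (E), whose side chains end in a carboxylate group.
Matching residues: Asp1, Asp2, Asp5, Glu8.

1, 2, 5, 8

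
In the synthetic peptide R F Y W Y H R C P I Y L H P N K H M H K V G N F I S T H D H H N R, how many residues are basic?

The basic amino acids are Lys (K), Arg (R), and His (H).
Matching residues: R1, H6, R7, H13, K16, H17, H19, K20, H28, H30, H31, R33.

12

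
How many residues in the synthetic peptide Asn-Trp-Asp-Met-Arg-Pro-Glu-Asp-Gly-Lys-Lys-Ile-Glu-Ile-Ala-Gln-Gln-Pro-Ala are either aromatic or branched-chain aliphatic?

Aromatic: F, W, Y. Branched-chain aliphatic: I, L, V.
Aromatic residues here: Trp2 (1).
Branched-chain aliphatic residues here: Ile12, Ile14 (2).
The two groups share no amino acid, so total = 1 + 2 = 3.

3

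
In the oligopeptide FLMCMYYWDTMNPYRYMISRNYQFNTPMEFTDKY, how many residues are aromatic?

10

The aromatic amino acids are Phe (F, benzyl), Trp (W, indole), and Tyr (Y, phenol).
Matching residues: F1, Y6, Y7, W8, Y14, Y16, Y22, F24, F30, Y34.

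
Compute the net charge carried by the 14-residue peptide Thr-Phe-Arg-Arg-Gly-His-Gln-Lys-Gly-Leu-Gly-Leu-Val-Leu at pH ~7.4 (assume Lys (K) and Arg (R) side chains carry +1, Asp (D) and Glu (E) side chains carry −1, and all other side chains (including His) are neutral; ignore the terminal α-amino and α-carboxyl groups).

Positive (K, R): Arg3, Arg4, Lys8 → +3.
Negative (D, E): none → −0.
Net charge = (+3) + (−0) = +3.

+3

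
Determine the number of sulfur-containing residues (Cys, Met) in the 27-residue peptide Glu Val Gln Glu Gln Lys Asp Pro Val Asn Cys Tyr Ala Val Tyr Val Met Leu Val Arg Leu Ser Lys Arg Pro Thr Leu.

Matching residues: Cys11, Met17.

2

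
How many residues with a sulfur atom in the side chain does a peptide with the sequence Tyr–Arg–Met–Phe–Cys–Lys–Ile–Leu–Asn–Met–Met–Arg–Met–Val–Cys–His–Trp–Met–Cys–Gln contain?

8

Only Cys (C) and Met (M) have a sulfur atom in the side chain.
Matching residues: Met3, Cys5, Met10, Met11, Met13, Cys15, Met18, Cys19.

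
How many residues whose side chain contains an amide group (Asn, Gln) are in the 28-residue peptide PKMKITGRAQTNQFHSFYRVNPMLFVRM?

Matching residues: Q10, N12, Q13, N21.

4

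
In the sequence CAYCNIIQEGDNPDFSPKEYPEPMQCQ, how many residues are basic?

Lysine (K), arginine (R), and histidine (H) have basic, nitrogen-containing side chains.
Matching residues: K18.

1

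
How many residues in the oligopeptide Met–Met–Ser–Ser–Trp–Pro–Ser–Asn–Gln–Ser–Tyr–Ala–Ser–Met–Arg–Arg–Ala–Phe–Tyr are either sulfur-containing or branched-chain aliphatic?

Sulfur-containing: C, M. Branched-chain aliphatic: I, L, V.
Sulfur-containing residues here: Met1, Met2, Met14 (3).
Branched-chain aliphatic residues here: none (0).
The two groups share no amino acid, so total = 3 + 0 = 3.

3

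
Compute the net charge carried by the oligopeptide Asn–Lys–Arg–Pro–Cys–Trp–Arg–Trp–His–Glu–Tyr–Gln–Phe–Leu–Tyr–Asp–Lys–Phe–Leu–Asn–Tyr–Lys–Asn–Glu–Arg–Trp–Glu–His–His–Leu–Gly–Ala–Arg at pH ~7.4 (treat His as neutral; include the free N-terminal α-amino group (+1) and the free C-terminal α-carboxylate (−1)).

+3

The side chains ionized at physiological pH are Lys/Arg (+1) and Asp/Glu (−1); with His treated as neutral, nothing else contributes.
Positive (K, R): Lys2, Arg3, Arg7, Lys17, Lys22, Arg25, Arg33 → +7.
Negative (D, E): Glu10, Asp16, Glu24, Glu27 → −4.
The N-terminus (+1) and C-terminus (−1) cancel.
Net charge = (+7) + (−4) = +3.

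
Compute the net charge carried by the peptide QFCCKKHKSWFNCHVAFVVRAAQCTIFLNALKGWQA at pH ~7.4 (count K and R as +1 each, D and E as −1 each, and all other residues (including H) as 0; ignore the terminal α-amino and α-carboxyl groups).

+5

Positive (K, R): K5, K6, K8, R20, K32 → +5.
Negative (D, E): none → −0.
Net charge = (+5) + (−0) = +5.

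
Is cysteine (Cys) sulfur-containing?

Only Cys (C) and Met (M) have a sulfur atom in the side chain.
Cysteine is in this group.

Yes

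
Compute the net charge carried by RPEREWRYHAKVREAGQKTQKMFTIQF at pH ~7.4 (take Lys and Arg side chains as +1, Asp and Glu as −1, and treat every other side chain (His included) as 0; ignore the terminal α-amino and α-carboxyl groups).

Positive (K, R): R1, R4, R7, K11, R13, K18, K21 → +7.
Negative (D, E): E3, E5, E14 → −3.
Net charge = (+7) + (−3) = +4.

+4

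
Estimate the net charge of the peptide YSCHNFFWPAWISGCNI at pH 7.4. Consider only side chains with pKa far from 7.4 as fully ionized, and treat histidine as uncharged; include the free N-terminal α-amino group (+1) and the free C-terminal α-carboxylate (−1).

0

Near pH 7.4, K and R contribute +1 each, D and E contribute −1 each, and every other side chain (His included, as stated) is uncharged.
Positive (K, R): none → +0.
Negative (D, E): none → −0.
The N-terminus (+1) and C-terminus (−1) cancel.
Net charge = (+0) + (−0) = 0.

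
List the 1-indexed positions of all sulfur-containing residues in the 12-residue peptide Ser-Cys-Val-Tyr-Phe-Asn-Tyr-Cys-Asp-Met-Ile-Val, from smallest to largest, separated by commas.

2, 8, 10

Only Cys (C) and Met (M) have a sulfur atom in the side chain.
Matching residues: Cys2, Cys8, Met10.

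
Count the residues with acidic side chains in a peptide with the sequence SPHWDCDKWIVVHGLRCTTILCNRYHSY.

The acidic residues are Asp (D) and Glu (E), whose side chains end in a carboxylate group.
Matching residues: D5, D7.

2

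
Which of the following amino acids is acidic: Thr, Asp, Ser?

Asp

The acidic residues are Asp (D) and Glu (E), whose side chains end in a carboxylate group.
Of the listed options, only Asp belongs to this group.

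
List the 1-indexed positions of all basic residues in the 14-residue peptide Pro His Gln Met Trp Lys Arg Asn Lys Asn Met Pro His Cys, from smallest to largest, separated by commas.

Lysine (K), arginine (R), and histidine (H) have basic, nitrogen-containing side chains.
Matching residues: His2, Lys6, Arg7, Lys9, His13.

2, 6, 7, 9, 13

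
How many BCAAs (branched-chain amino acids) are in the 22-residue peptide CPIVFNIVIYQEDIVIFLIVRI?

The BCAAs are Val, Leu, and Ile — aliphatic side chains with a branch point.
Matching residues: I3, V4, I7, V8, I9, I14, V15, I16, L18, I19, V20, I22.

12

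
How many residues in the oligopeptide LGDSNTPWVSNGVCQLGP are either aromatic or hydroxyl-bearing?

4

Aromatic: F, W, Y. Hydroxyl-bearing: S, T, Y.
Aromatic residues here: W8 (1).
Hydroxyl-bearing residues here: S4, T6, S10 (3).
(Y belongs to both groups, but none appear in this sequence.) Total = 1 + 3 = 4.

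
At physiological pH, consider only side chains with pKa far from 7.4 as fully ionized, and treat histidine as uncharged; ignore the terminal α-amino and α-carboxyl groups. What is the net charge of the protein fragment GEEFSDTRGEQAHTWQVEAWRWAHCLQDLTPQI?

-4

At pH ~7.4 the Lys and Arg side chains are protonated (+1), the Asp and Glu side chains are deprotonated (−1), and with His taken as neutral all other side chains carry no charge.
Positive (K, R): R8, R21 → +2.
Negative (D, E): E2, E3, D6, E10, E18, D28 → −6.
Net charge = (+2) + (−6) = −4.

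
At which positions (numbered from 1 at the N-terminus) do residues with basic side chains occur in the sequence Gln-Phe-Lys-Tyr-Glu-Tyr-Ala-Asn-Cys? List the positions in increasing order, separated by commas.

3

K, R, and H are the three residues with basic side chains (ε-amine, guanidinium, and imidazole respectively).
Matching residues: Lys3.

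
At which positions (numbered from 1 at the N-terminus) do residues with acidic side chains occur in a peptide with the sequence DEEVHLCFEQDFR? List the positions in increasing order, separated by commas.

1, 2, 3, 9, 11

Aspartate (D) and glutamate (E) have carboxylic-acid side chains and are the acidic amino acids.
Matching residues: D1, E2, E3, E9, D11.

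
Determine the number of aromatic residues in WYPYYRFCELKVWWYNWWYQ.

Phenylalanine (F), tryptophan (W), and tyrosine (Y) have aromatic ring side chains.
Matching residues: W1, Y2, Y4, Y5, F7, W13, W14, Y15, W17, W18, Y19.

11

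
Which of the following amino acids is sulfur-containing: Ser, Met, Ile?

The sulfur-bearing residues are cysteine (–SH) and methionine (–S–CH₃).
Of the listed options, only Met belongs to this group.

Met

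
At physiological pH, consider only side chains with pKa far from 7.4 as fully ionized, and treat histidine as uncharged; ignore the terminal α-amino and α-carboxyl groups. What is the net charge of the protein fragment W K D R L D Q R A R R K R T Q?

The side chains ionized at physiological pH are Lys/Arg (+1) and Asp/Glu (−1); with His treated as neutral, nothing else contributes.
Positive (K, R): K2, R4, R8, R10, R11, K12, R13 → +7.
Negative (D, E): D3, D6 → −2.
Net charge = (+7) + (−2) = +5.

+5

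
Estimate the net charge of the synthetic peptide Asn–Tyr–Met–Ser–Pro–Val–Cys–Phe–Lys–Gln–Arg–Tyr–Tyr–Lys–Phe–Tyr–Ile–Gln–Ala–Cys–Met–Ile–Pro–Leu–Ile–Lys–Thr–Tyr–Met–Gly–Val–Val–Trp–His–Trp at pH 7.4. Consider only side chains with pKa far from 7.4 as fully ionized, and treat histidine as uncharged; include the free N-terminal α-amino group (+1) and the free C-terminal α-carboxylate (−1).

The side chains ionized at physiological pH are Lys/Arg (+1) and Asp/Glu (−1); with His treated as neutral, nothing else contributes.
Positive (K, R): Lys9, Arg11, Lys14, Lys26 → +4.
Negative (D, E): none → −0.
The N-terminus (+1) and C-terminus (−1) cancel.
Net charge = (+4) + (−0) = +4.

+4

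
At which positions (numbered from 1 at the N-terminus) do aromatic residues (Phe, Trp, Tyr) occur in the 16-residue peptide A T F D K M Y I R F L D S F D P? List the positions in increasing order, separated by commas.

Matching residues: F3, Y7, F10, F14.

3, 7, 10, 14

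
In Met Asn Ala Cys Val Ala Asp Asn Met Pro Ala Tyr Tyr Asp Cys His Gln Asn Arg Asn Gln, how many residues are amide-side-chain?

Asparagine (N) and glutamine (Q) have uncharged amide side chains.
Matching residues: Asn2, Asn8, Gln17, Asn18, Asn20, Gln21.

6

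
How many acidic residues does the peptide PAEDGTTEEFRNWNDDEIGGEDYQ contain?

Only D (aspartate) and E (glutamate) carry a side-chain carboxylic acid.
Matching residues: E3, D4, E8, E9, D15, D16, E17, E21, D22.

9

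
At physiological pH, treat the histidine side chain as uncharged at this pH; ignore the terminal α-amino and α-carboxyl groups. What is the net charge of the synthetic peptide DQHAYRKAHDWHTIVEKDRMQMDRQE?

At pH ~7.4 the Lys and Arg side chains are protonated (+1), the Asp and Glu side chains are deprotonated (−1), and with His taken as neutral all other side chains carry no charge.
Positive (K, R): R6, K7, K17, R19, R24 → +5.
Negative (D, E): D1, D10, E16, D18, D23, E26 → −6.
Net charge = (+5) + (−6) = −1.

-1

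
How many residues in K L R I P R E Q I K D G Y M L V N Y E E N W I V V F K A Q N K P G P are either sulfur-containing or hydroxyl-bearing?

Sulfur-containing: C, M. Hydroxyl-bearing: S, T, Y.
Sulfur-containing residues here: M14 (1).
Hydroxyl-bearing residues here: Y13, Y18 (2).
The two groups share no amino acid, so total = 1 + 2 = 3.

3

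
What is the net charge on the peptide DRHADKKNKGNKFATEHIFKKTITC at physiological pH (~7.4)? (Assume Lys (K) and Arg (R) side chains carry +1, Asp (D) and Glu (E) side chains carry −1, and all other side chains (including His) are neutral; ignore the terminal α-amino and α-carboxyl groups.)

+4

Positive (K, R): R2, K6, K7, K9, K12, K20, K21 → +7.
Negative (D, E): D1, D5, E16 → −3.
Net charge = (+7) + (−3) = +4.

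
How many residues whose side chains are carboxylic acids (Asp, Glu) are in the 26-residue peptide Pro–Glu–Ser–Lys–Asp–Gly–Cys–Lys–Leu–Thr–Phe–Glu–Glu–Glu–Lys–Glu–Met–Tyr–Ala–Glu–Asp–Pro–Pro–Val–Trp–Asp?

9

Matching residues: Glu2, Asp5, Glu12, Glu13, Glu14, Glu16, Glu20, Asp21, Asp26.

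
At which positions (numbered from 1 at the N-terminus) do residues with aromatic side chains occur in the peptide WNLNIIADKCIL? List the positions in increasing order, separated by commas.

The aromatic amino acids are Phe (F, benzyl), Trp (W, indole), and Tyr (Y, phenol).
Matching residues: W1.

1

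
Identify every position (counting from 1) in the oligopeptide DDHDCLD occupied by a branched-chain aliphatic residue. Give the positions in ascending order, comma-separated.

6

Valine (V), leucine (L), and isoleucine (I) are the branched-chain amino acids.
Matching residues: L6.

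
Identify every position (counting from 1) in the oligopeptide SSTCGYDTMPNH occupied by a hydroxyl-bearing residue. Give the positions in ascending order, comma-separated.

Matching residues: S1, S2, T3, Y6, T8.

1, 2, 3, 6, 8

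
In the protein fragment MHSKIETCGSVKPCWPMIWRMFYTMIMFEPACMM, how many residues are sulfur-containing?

The sulfur-bearing residues are cysteine (–SH) and methionine (–S–CH₃).
Matching residues: M1, C8, C14, M17, M21, M25, M27, C32, M33, M34.

10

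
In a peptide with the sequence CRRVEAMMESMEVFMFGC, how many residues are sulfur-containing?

6

Cysteine (C, thiol) and methionine (M, thioether) are the two sulfur-containing amino acids.
Matching residues: C1, M7, M8, M11, M15, C18.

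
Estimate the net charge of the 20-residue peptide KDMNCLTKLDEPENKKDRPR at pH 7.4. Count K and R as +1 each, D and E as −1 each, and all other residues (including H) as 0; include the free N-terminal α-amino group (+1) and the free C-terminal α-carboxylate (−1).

Positive (K, R): K1, K8, K15, K16, R18, R20 → +6.
Negative (D, E): D2, D10, E11, E13, D17 → −5.
The N-terminus (+1) and C-terminus (−1) cancel.
Net charge = (+6) + (−5) = +1.

+1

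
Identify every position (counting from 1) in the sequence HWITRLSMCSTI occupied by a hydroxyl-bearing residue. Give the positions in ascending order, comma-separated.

Matching residues: T4, S7, S10, T11.

4, 7, 10, 11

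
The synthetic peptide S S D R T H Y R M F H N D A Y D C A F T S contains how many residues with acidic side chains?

3

Only D (aspartate) and E (glutamate) carry a side-chain carboxylic acid.
Matching residues: D3, D13, D16.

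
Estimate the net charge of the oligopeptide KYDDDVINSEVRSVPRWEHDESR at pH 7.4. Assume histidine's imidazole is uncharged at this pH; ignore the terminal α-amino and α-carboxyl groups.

-3

At pH ~7.4 the Lys and Arg side chains are protonated (+1), the Asp and Glu side chains are deprotonated (−1), and with His taken as neutral all other side chains carry no charge.
Positive (K, R): K1, R12, R16, R23 → +4.
Negative (D, E): D3, D4, D5, E10, E18, D20, E21 → −7.
Net charge = (+4) + (−7) = −3.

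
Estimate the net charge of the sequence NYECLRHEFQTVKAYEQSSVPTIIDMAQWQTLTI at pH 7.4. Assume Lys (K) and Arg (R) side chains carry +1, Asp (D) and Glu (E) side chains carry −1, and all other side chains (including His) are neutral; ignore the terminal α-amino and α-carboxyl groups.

-2

Positive (K, R): R6, K13 → +2.
Negative (D, E): E3, E8, E16, D25 → −4.
Net charge = (+2) + (−4) = −2.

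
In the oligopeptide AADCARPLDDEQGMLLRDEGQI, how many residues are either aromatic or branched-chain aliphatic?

Aromatic: F, W, Y. Branched-chain aliphatic: I, L, V.
Aromatic residues here: none (0).
Branched-chain aliphatic residues here: L8, L15, L16, I22 (4).
The two groups share no amino acid, so total = 0 + 4 = 4.

4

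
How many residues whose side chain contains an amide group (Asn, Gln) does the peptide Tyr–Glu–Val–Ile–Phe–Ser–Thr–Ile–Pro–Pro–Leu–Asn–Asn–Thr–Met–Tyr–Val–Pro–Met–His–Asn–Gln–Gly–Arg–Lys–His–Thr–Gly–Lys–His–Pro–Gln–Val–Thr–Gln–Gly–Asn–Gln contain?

Matching residues: Asn12, Asn13, Asn21, Gln22, Gln32, Gln35, Asn37, Gln38.

8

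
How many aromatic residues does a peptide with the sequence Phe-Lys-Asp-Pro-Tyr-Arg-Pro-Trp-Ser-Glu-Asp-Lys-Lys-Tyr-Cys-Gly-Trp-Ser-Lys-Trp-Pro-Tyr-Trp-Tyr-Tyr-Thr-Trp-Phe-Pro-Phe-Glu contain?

F, W, and Y each carry an aromatic ring on the side chain.
Matching residues: Phe1, Tyr5, Trp8, Tyr14, Trp17, Trp20, Tyr22, Trp23, Tyr24, Tyr25, Trp27, Phe28, Phe30.

13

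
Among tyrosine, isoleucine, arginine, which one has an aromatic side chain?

The aromatic amino acids are Phe (F, benzyl), Trp (W, indole), and Tyr (Y, phenol).
Of the listed options, only tyrosine belongs to this group.

tyrosine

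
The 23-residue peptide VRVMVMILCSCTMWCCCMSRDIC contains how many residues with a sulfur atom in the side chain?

The sulfur-bearing residues are cysteine (–SH) and methionine (–S–CH₃).
Matching residues: M4, M6, C9, C11, M13, C15, C16, C17, M18, C23.

10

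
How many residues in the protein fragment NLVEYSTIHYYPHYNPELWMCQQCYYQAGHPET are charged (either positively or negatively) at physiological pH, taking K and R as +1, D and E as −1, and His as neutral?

Charged side chains at pH ~7.4: K, R (positive); D, E (negative).
Matching residues: E4, E17, E32.

3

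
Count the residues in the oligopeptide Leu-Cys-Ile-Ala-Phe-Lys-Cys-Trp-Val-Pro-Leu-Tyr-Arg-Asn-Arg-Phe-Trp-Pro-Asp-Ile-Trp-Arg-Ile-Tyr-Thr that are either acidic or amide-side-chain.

2

Acidic: D, E. Amide-side-chain: N, Q.
Acidic residues here: Asp19 (1).
Amide-side-chain residues here: Asn14 (1).
The two groups share no amino acid, so total = 1 + 1 = 2.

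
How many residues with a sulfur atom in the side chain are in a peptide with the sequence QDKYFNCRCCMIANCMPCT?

7

The sulfur-bearing residues are cysteine (–SH) and methionine (–S–CH₃).
Matching residues: C7, C9, C10, M11, C15, M16, C18.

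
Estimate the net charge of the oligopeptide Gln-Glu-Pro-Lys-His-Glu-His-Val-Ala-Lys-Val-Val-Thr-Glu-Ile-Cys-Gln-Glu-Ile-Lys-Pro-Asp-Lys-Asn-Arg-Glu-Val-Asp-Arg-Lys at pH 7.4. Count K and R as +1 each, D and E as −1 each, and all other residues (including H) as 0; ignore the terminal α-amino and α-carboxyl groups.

Positive (K, R): Lys4, Lys10, Lys20, Lys23, Arg25, Arg29, Lys30 → +7.
Negative (D, E): Glu2, Glu6, Glu14, Glu18, Asp22, Glu26, Asp28 → −7.
Net charge = (+7) + (−7) = 0.

0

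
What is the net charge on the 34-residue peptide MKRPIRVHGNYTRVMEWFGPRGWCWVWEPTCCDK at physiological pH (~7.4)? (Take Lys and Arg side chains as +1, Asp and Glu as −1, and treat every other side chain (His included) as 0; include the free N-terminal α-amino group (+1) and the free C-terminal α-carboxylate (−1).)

Positive (K, R): K2, R3, R6, R13, R21, K34 → +6.
Negative (D, E): E16, E28, D33 → −3.
The N-terminus (+1) and C-terminus (−1) cancel.
Net charge = (+6) + (−3) = +3.

+3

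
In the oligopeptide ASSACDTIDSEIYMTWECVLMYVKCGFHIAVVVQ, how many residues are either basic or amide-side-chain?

Basic: H, K, R. Amide-side-chain: N, Q.
Basic residues here: K24, H28 (2).
Amide-side-chain residues here: Q34 (1).
The two groups share no amino acid, so total = 2 + 1 = 3.

3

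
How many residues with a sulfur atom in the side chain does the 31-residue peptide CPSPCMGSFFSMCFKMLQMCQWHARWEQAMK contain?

9

Cysteine (C, thiol) and methionine (M, thioether) are the two sulfur-containing amino acids.
Matching residues: C1, C5, M6, M12, C13, M16, M19, C20, M30.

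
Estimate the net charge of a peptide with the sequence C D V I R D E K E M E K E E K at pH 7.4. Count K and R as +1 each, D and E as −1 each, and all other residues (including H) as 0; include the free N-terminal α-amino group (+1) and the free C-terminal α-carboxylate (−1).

Positive (K, R): R5, K8, K12, K15 → +4.
Negative (D, E): D2, D6, E7, E9, E11, E13, E14 → −7.
The N-terminus (+1) and C-terminus (−1) cancel.
Net charge = (+4) + (−7) = −3.

-3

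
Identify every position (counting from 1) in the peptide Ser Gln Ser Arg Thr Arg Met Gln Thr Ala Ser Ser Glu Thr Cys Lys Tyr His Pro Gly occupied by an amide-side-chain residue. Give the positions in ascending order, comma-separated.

2, 8

Asparagine (N) and glutamine (Q) have uncharged amide side chains.
Matching residues: Gln2, Gln8.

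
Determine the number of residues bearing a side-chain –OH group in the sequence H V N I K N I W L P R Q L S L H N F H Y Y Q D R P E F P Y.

Serine (S), threonine (T), and tyrosine (Y) each carry a hydroxyl group on the side chain.
Matching residues: S14, Y20, Y21, Y29.

4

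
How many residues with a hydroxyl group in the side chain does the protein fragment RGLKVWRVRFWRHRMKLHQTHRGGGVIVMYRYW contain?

3

S, T, and Y are the three residues with a side-chain hydroxyl.
Matching residues: T20, Y30, Y32.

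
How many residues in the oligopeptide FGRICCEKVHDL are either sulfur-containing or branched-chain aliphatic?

5

Sulfur-containing: C, M. Branched-chain aliphatic: I, L, V.
Sulfur-containing residues here: C5, C6 (2).
Branched-chain aliphatic residues here: I4, V9, L12 (3).
The two groups share no amino acid, so total = 2 + 3 = 5.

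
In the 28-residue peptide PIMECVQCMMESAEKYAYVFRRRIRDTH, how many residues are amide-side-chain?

Asparagine (N) and glutamine (Q) have uncharged amide side chains.
Matching residues: Q7.

1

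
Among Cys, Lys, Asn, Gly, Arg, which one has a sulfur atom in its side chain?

The sulfur-bearing residues are cysteine (–SH) and methionine (–S–CH₃).
Of the listed options, only Cys belongs to this group.

Cys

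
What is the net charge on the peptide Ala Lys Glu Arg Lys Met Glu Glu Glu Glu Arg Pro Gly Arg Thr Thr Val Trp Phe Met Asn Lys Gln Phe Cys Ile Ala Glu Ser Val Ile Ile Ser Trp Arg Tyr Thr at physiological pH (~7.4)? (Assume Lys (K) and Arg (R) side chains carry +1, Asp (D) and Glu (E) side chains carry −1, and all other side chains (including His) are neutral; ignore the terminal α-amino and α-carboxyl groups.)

+1

Positive (K, R): Lys2, Arg4, Lys5, Arg11, Arg14, Lys22, Arg35 → +7.
Negative (D, E): Glu3, Glu7, Glu8, Glu9, Glu10, Glu28 → −6.
Net charge = (+7) + (−6) = +1.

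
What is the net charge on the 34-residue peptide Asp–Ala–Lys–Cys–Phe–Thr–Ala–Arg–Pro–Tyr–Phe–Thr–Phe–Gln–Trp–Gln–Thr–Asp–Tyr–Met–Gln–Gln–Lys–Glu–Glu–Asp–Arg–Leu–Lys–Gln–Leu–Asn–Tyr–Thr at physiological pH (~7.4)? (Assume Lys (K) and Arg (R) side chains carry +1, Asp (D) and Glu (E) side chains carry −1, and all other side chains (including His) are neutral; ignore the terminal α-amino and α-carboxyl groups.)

Positive (K, R): Lys3, Arg8, Lys23, Arg27, Lys29 → +5.
Negative (D, E): Asp1, Asp18, Glu24, Glu25, Asp26 → −5.
Net charge = (+5) + (−5) = 0.

0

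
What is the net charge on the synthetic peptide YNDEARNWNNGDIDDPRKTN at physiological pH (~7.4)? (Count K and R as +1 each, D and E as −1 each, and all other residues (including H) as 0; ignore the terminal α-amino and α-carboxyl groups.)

-2

Positive (K, R): R6, R17, K18 → +3.
Negative (D, E): D3, E4, D12, D14, D15 → −5.
Net charge = (+3) + (−5) = −2.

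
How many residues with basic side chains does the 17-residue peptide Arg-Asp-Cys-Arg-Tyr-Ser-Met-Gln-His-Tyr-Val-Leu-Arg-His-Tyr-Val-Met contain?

K, R, and H are the three residues with basic side chains (ε-amine, guanidinium, and imidazole respectively).
Matching residues: Arg1, Arg4, His9, Arg13, His14.

5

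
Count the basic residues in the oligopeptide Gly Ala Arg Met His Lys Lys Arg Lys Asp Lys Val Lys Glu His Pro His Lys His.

12

Lysine (K), arginine (R), and histidine (H) have basic, nitrogen-containing side chains.
Matching residues: Arg3, His5, Lys6, Lys7, Arg8, Lys9, Lys11, Lys13, His15, His17, Lys18, His19.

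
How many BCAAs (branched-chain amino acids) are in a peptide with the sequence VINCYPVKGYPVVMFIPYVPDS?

V, L, and I make up the branched-chain aliphatic group.
Matching residues: V1, I2, V7, V12, V13, I16, V19.

7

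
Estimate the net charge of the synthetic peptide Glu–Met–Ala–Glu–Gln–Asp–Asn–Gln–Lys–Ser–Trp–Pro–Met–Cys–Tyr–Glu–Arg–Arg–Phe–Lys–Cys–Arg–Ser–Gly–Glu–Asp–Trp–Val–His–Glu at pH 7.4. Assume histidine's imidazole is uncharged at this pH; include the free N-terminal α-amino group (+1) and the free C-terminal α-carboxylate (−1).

-2

At pH ~7.4 the Lys and Arg side chains are protonated (+1), the Asp and Glu side chains are deprotonated (−1), and with His taken as neutral all other side chains carry no charge.
Positive (K, R): Lys9, Arg17, Arg18, Lys20, Arg22 → +5.
Negative (D, E): Glu1, Glu4, Asp6, Glu16, Glu25, Asp26, Glu30 → −7.
The N-terminus (+1) and C-terminus (−1) cancel.
Net charge = (+5) + (−7) = −2.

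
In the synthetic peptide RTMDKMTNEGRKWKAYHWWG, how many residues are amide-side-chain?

1

Asparagine (N) and glutamine (Q) have uncharged amide side chains.
Matching residues: N8.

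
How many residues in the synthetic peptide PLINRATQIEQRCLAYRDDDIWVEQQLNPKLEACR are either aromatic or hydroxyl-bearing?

Aromatic: F, W, Y. Hydroxyl-bearing: S, T, Y.
Aromatic residues here: Y16, W22 (2).
Hydroxyl-bearing residues here: T7, Y16 (2).
Y is in both groups, so the 1 Y residue must not be double-counted.
Total = 2 + 2 − 1 = 3.

3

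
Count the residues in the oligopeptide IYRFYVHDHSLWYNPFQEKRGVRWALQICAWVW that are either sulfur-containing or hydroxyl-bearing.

Sulfur-containing: C, M. Hydroxyl-bearing: S, T, Y.
Sulfur-containing residues here: C29 (1).
Hydroxyl-bearing residues here: Y2, Y5, S10, Y13 (4).
The two groups share no amino acid, so total = 1 + 4 = 5.

5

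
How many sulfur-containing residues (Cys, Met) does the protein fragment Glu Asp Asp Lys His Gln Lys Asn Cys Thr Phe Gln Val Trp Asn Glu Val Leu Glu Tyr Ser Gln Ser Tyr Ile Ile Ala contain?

1

Matching residues: Cys9.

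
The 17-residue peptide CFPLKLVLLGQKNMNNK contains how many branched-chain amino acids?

5

V, L, and I make up the branched-chain aliphatic group.
Matching residues: L4, L6, V7, L8, L9.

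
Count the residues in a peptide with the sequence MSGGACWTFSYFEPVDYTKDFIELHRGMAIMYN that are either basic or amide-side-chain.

4

Basic: H, K, R. Amide-side-chain: N, Q.
Basic residues here: K19, H25, R26 (3).
Amide-side-chain residues here: N33 (1).
The two groups share no amino acid, so total = 3 + 1 = 4.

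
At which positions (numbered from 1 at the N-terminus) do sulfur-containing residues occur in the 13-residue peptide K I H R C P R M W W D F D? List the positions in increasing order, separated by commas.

5, 8

Cysteine (C, thiol) and methionine (M, thioether) are the two sulfur-containing amino acids.
Matching residues: C5, M8.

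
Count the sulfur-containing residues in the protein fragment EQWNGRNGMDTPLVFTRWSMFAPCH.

3

Cysteine (C, thiol) and methionine (M, thioether) are the two sulfur-containing amino acids.
Matching residues: M9, M20, C24.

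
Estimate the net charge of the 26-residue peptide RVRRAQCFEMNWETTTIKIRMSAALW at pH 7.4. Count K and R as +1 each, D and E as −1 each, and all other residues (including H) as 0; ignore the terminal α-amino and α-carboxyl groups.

+3

Positive (K, R): R1, R3, R4, K18, R20 → +5.
Negative (D, E): E9, E13 → −2.
Net charge = (+5) + (−2) = +3.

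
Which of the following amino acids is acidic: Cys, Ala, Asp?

Asp

Aspartate (D) and glutamate (E) have carboxylic-acid side chains and are the acidic amino acids.
Of the listed options, only Asp belongs to this group.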